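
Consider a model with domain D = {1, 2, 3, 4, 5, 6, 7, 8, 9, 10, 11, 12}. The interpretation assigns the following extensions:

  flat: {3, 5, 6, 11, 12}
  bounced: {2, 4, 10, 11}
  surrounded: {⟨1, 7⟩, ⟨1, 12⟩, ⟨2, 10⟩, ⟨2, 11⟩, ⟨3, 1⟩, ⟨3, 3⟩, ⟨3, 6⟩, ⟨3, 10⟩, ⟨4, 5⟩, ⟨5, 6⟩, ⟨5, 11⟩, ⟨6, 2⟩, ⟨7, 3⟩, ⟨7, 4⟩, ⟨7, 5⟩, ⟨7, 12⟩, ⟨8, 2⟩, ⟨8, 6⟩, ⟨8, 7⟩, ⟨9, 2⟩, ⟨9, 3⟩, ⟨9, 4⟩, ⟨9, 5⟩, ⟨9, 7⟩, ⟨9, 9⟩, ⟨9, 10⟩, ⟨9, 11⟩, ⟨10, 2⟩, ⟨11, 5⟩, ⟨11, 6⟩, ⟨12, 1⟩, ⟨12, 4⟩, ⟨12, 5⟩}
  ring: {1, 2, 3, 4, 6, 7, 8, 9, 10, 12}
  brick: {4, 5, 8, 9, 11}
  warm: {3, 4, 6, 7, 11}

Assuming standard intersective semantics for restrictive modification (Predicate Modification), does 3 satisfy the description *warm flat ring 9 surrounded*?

yes

⟦9 surrounded⟧ = {x : ⟨9, x⟩ ∈ ⟦surrounded⟧} = {2, 3, 4, 5, 7, 9, 10, 11}
⟦ring⟧ = {1, 2, 3, 4, 6, 7, 8, 9, 10, 12}
… ∩ ⟦9 surrounded⟧ = {1, 2, 3, 4, 6, 7, 8, 9, 10, 12} ∩ {2, 3, 4, 5, 7, 9, 10, 11} = {2, 3, 4, 7, 9, 10}
… ∩ ⟦warm⟧ = {2, 3, 4, 7, 9, 10} ∩ {3, 4, 6, 7, 11} = {3, 4, 7}
… ∩ ⟦flat⟧ = {3, 4, 7} ∩ {3, 5, 6, 11, 12} = {3}
⟦warm flat ring 9 surrounded⟧ = {3}; 3 ∈ this set.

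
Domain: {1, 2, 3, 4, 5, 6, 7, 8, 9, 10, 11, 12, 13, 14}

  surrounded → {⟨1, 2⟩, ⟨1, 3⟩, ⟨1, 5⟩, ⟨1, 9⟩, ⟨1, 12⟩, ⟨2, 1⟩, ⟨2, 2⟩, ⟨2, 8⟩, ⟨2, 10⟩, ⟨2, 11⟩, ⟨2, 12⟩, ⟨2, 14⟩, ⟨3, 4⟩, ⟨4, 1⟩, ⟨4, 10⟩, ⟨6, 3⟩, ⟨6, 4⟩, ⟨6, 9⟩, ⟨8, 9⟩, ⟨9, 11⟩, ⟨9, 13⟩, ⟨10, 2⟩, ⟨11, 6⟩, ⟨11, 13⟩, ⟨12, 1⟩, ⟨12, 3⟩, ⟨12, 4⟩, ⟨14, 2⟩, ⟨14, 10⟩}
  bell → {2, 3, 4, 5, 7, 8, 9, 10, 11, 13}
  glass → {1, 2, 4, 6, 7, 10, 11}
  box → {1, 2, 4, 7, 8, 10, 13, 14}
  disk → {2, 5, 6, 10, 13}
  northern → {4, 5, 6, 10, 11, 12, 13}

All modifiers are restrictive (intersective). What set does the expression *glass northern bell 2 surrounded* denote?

⟦2 surrounded⟧ = {x : ⟨2, x⟩ ∈ ⟦surrounded⟧} = {1, 2, 8, 10, 11, 12, 14}
⟦bell⟧ = {2, 3, 4, 5, 7, 8, 9, 10, 11, 13}
… ∩ ⟦2 surrounded⟧ = {2, 3, 4, 5, 7, 8, 9, 10, 11, 13} ∩ {1, 2, 8, 10, 11, 12, 14} = {2, 8, 10, 11}
… ∩ ⟦glass⟧ = {2, 8, 10, 11} ∩ {1, 2, 4, 6, 7, 10, 11} = {2, 10, 11}
… ∩ ⟦northern⟧ = {2, 10, 11} ∩ {4, 5, 6, 10, 11, 12, 13} = {10, 11}
So ⟦glass northern bell 2 surrounded⟧ = {10, 11}.

{10, 11}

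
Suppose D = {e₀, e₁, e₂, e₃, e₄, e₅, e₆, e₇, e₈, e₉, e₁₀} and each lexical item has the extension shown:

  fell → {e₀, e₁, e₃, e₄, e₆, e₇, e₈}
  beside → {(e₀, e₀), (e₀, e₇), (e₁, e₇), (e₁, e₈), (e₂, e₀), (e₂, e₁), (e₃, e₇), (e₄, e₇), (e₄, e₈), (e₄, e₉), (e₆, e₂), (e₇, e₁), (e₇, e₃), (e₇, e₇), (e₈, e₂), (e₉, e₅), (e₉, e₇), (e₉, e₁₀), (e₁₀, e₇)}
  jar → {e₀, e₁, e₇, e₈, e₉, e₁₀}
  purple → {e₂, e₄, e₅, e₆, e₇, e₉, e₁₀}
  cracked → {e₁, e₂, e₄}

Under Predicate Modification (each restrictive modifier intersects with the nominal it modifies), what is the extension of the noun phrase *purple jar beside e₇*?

{e₇, e₉, e₁₀}

⟦beside e₇⟧ = {x : ⟨x, e₇⟩ ∈ ⟦beside⟧} = {e₀, e₁, e₃, e₄, e₇, e₉, e₁₀}
⟦jar⟧ = {e₀, e₁, e₇, e₈, e₉, e₁₀}
… ∩ ⟦beside e₇⟧ = {e₀, e₁, e₇, e₈, e₉, e₁₀} ∩ {e₀, e₁, e₃, e₄, e₇, e₉, e₁₀} = {e₀, e₁, e₇, e₉, e₁₀}
… ∩ ⟦purple⟧ = {e₀, e₁, e₇, e₉, e₁₀} ∩ {e₂, e₄, e₅, e₆, e₇, e₉, e₁₀} = {e₇, e₉, e₁₀}
So ⟦purple jar beside e₇⟧ = {e₇, e₉, e₁₀}.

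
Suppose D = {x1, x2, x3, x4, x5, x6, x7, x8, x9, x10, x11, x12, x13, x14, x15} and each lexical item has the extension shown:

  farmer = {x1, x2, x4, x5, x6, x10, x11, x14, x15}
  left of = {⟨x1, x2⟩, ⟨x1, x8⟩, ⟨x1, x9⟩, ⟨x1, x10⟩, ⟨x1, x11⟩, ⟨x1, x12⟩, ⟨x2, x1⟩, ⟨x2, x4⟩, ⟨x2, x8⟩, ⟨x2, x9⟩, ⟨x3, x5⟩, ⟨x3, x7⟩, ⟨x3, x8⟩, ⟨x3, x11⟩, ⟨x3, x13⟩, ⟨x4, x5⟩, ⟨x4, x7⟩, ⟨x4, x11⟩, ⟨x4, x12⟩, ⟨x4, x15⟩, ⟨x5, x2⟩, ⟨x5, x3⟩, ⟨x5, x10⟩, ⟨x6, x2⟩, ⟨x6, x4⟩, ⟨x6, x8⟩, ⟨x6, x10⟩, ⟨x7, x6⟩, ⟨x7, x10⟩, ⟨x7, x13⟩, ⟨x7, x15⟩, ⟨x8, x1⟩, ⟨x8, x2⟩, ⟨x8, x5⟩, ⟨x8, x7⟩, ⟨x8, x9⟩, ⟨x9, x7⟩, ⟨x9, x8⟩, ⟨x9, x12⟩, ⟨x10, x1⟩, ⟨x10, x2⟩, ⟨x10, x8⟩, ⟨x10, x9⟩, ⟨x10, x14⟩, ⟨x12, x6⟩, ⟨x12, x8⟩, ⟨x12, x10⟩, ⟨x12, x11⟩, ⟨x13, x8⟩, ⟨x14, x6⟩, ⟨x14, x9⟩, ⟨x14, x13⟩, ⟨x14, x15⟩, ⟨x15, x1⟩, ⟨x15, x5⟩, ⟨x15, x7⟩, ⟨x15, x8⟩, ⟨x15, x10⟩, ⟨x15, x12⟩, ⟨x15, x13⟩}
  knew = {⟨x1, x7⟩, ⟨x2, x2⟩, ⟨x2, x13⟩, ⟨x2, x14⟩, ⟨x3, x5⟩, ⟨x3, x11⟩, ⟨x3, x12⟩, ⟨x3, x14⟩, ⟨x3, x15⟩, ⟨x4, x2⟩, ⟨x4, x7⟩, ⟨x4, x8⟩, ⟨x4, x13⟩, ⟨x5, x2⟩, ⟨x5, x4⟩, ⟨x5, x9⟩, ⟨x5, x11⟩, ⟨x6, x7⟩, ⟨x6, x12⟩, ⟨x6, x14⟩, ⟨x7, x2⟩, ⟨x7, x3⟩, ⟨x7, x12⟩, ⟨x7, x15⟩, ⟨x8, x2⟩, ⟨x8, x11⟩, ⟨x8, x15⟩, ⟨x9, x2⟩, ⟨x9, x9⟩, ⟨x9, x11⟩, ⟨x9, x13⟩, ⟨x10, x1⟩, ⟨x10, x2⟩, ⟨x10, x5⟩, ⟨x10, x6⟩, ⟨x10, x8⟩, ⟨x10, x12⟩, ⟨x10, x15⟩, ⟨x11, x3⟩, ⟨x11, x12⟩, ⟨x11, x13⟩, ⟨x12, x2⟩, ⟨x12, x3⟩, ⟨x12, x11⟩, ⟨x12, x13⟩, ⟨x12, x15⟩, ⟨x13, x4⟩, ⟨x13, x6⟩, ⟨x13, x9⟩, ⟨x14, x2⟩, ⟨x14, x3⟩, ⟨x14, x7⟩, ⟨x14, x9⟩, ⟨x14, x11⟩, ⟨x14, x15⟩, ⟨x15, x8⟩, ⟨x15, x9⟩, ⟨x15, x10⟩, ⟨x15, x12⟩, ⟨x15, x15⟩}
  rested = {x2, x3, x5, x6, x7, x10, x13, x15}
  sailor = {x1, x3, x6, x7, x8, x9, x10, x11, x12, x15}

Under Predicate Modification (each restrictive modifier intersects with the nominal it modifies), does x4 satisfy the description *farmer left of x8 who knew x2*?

⟦left of x8⟧ = {x : ⟨x, x8⟩ ∈ ⟦left of⟧} = {x1, x2, x3, x6, x9, x10, x12, x13, x15}
⟦who knew x2⟧ = {x : ⟨x, x2⟩ ∈ ⟦knew⟧} = {x2, x4, x5, x7, x8, x9, x10, x12, x14}
⟦farmer⟧ = {x1, x2, x4, x5, x6, x10, x11, x14, x15}
… ∩ ⟦left of x8⟧ = {x1, x2, x4, x5, x6, x10, x11, x14, x15} ∩ {x1, x2, x3, x6, x9, x10, x12, x13, x15} = {x1, x2, x6, x10, x15}
… ∩ ⟦who knew x2⟧ = {x1, x2, x6, x10, x15} ∩ {x2, x4, x5, x7, x8, x9, x10, x12, x14} = {x2, x10}
⟦farmer left of x8 who knew x2⟧ = {x2, x10}; x4 ∉ this set.

no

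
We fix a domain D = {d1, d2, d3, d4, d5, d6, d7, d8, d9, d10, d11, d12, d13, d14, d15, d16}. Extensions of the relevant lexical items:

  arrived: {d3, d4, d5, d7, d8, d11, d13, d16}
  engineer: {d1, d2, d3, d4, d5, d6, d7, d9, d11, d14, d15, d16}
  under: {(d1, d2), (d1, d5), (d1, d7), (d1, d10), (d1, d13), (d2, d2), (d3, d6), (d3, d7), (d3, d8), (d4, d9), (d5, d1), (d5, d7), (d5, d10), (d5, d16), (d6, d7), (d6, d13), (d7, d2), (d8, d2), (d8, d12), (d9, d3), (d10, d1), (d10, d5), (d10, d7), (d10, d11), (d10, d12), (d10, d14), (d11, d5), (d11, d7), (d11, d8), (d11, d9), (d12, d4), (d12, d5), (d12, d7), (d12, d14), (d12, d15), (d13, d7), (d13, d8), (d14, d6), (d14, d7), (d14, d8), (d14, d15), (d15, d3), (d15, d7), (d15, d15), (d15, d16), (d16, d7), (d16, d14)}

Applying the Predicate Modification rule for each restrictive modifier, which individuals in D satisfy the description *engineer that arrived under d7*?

{d3, d5, d11, d16}

⟦that arrived⟧ = ⟦arrived⟧ = {d3, d4, d5, d7, d8, d11, d13, d16}
⟦under d7⟧ = {x : ⟨x, d7⟩ ∈ ⟦under⟧} = {d1, d3, d5, d6, d10, d11, d12, d13, d14, d15, d16}
⟦engineer⟧ = {d1, d2, d3, d4, d5, d6, d7, d9, d11, d14, d15, d16}
… ∩ ⟦that arrived⟧ = {d1, d2, d3, d4, d5, d6, d7, d9, d11, d14, d15, d16} ∩ {d3, d4, d5, d7, d8, d11, d13, d16} = {d3, d4, d5, d7, d11, d16}
… ∩ ⟦under d7⟧ = {d3, d4, d5, d7, d11, d16} ∩ {d1, d3, d5, d6, d10, d11, d12, d13, d14, d15, d16} = {d3, d5, d11, d16}
So ⟦engineer that arrived under d7⟧ = {d3, d5, d11, d16}.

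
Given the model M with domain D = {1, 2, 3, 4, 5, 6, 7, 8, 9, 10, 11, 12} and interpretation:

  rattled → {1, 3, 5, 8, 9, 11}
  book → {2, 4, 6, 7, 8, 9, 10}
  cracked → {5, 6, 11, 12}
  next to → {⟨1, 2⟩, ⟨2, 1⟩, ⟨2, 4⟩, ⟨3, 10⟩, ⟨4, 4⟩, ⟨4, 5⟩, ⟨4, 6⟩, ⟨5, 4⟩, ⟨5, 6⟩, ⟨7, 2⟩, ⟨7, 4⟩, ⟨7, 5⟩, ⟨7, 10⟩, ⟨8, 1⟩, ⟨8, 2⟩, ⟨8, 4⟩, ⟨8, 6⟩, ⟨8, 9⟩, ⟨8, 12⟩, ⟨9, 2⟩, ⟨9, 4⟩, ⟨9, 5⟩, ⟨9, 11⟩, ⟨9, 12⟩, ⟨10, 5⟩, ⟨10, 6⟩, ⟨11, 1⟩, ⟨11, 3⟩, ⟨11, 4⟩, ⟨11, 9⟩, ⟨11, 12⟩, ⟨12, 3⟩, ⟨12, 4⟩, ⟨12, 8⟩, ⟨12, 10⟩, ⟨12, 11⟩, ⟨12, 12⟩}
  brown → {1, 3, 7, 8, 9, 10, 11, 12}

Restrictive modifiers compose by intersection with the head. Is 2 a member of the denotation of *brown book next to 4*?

⟦next to 4⟧ = {x : ⟨x, 4⟩ ∈ ⟦next to⟧} = {2, 4, 5, 7, 8, 9, 11, 12}
⟦book⟧ = {2, 4, 6, 7, 8, 9, 10}
… ∩ ⟦next to 4⟧ = {2, 4, 6, 7, 8, 9, 10} ∩ {2, 4, 5, 7, 8, 9, 11, 12} = {2, 4, 7, 8, 9}
… ∩ ⟦brown⟧ = {2, 4, 7, 8, 9} ∩ {1, 3, 7, 8, 9, 10, 11, 12} = {7, 8, 9}
⟦brown book next to 4⟧ = {7, 8, 9}; 2 ∉ this set.

no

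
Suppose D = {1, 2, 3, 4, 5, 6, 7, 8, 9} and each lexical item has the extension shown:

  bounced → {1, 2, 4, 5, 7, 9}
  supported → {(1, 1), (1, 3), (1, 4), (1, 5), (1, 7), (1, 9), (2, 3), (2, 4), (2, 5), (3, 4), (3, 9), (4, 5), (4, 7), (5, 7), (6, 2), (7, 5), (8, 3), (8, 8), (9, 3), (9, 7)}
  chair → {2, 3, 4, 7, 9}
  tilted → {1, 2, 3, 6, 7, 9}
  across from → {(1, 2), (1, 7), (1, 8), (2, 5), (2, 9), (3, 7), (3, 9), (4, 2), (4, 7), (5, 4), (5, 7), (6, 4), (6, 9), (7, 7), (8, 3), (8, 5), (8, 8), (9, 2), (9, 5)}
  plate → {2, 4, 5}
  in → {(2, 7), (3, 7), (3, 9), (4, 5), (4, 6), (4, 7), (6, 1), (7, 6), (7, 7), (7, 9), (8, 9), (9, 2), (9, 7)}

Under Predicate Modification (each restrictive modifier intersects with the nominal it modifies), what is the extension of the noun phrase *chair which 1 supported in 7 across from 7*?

⟦which 1 supported⟧ = {x : ⟨1, x⟩ ∈ ⟦supported⟧} = {1, 3, 4, 5, 7, 9}
⟦in 7⟧ = {x : ⟨x, 7⟩ ∈ ⟦in⟧} = {2, 3, 4, 7, 9}
⟦across from 7⟧ = {x : ⟨x, 7⟩ ∈ ⟦across from⟧} = {1, 3, 4, 5, 7}
⟦chair⟧ = {2, 3, 4, 7, 9}
… ∩ ⟦which 1 supported⟧ = {2, 3, 4, 7, 9} ∩ {1, 3, 4, 5, 7, 9} = {3, 4, 7, 9}
… ∩ ⟦in 7⟧ = {3, 4, 7, 9} ∩ {2, 3, 4, 7, 9} = {3, 4, 7, 9}
… ∩ ⟦across from 7⟧ = {3, 4, 7, 9} ∩ {1, 3, 4, 5, 7} = {3, 4, 7}
So ⟦chair which 1 supported in 7 across from 7⟧ = {3, 4, 7}.

{3, 4, 7}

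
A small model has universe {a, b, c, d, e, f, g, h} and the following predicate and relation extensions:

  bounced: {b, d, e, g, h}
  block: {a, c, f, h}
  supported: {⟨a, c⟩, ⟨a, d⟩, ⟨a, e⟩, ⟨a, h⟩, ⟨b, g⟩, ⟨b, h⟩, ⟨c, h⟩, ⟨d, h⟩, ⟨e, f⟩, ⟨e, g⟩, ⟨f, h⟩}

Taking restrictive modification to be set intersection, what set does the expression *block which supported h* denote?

{a, c, f}

⟦which supported h⟧ = {x : ⟨x, h⟩ ∈ ⟦supported⟧} = {a, b, c, d, f}
⟦block⟧ = {a, c, f, h}
… ∩ ⟦which supported h⟧ = {a, c, f, h} ∩ {a, b, c, d, f} = {a, c, f}
So ⟦block which supported h⟧ = {a, c, f}.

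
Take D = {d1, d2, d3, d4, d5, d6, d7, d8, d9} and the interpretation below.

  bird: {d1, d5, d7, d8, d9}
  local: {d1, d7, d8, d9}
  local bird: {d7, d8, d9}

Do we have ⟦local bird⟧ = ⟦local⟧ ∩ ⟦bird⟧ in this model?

no

⟦local⟧ ∩ ⟦bird⟧ = {d1, d7, d8, d9} ∩ {d1, d5, d7, d8, d9} = {d1, d7, d8, d9}
Observed ⟦local bird⟧ = {d7, d8, d9}.
These differ, so the modifier is not intersective in this model.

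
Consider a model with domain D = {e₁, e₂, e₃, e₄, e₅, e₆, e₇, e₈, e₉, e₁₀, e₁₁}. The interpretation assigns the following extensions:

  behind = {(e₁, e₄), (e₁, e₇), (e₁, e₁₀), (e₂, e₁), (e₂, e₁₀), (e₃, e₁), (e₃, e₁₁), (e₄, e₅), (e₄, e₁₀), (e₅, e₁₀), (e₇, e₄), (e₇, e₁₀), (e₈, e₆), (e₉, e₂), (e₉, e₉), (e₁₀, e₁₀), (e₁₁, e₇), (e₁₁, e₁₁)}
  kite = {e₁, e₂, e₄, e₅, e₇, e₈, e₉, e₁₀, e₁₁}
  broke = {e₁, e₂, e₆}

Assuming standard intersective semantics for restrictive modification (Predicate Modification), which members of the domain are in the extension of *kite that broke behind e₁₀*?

⟦that broke⟧ = ⟦broke⟧ = {e₁, e₂, e₆}
⟦behind e₁₀⟧ = {x : ⟨x, e₁₀⟩ ∈ ⟦behind⟧} = {e₁, e₂, e₄, e₅, e₇, e₁₀}
⟦kite⟧ = {e₁, e₂, e₄, e₅, e₇, e₈, e₉, e₁₀, e₁₁}
… ∩ ⟦that broke⟧ = {e₁, e₂, e₄, e₅, e₇, e₈, e₉, e₁₀, e₁₁} ∩ {e₁, e₂, e₆} = {e₁, e₂}
… ∩ ⟦behind e₁₀⟧ = {e₁, e₂} ∩ {e₁, e₂, e₄, e₅, e₇, e₁₀} = {e₁, e₂}
So ⟦kite that broke behind e₁₀⟧ = {e₁, e₂}.

{e₁, e₂}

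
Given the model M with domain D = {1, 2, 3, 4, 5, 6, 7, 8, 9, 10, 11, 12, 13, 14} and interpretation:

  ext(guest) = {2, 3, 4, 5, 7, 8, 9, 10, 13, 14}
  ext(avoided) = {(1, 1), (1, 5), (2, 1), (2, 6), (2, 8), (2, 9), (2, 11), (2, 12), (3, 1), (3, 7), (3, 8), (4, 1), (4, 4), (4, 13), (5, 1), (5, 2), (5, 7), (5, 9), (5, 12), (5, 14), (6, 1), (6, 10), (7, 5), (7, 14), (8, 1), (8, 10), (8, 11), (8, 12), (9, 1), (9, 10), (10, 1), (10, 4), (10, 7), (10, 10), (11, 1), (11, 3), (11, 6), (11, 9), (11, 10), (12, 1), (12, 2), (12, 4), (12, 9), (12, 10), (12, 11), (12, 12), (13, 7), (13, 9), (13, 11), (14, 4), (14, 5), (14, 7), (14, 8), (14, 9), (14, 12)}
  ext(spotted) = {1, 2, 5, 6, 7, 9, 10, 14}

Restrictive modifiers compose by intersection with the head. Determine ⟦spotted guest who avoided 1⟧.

⟦who avoided 1⟧ = {x : ⟨x, 1⟩ ∈ ⟦avoided⟧} = {1, 2, 3, 4, 5, 6, 8, 9, 10, 11, 12}
⟦guest⟧ = {2, 3, 4, 5, 7, 8, 9, 10, 13, 14}
… ∩ ⟦who avoided 1⟧ = {2, 3, 4, 5, 7, 8, 9, 10, 13, 14} ∩ {1, 2, 3, 4, 5, 6, 8, 9, 10, 11, 12} = {2, 3, 4, 5, 8, 9, 10}
… ∩ ⟦spotted⟧ = {2, 3, 4, 5, 8, 9, 10} ∩ {1, 2, 5, 6, 7, 9, 10, 14} = {2, 5, 9, 10}
So ⟦spotted guest who avoided 1⟧ = {2, 5, 9, 10}.

{2, 5, 9, 10}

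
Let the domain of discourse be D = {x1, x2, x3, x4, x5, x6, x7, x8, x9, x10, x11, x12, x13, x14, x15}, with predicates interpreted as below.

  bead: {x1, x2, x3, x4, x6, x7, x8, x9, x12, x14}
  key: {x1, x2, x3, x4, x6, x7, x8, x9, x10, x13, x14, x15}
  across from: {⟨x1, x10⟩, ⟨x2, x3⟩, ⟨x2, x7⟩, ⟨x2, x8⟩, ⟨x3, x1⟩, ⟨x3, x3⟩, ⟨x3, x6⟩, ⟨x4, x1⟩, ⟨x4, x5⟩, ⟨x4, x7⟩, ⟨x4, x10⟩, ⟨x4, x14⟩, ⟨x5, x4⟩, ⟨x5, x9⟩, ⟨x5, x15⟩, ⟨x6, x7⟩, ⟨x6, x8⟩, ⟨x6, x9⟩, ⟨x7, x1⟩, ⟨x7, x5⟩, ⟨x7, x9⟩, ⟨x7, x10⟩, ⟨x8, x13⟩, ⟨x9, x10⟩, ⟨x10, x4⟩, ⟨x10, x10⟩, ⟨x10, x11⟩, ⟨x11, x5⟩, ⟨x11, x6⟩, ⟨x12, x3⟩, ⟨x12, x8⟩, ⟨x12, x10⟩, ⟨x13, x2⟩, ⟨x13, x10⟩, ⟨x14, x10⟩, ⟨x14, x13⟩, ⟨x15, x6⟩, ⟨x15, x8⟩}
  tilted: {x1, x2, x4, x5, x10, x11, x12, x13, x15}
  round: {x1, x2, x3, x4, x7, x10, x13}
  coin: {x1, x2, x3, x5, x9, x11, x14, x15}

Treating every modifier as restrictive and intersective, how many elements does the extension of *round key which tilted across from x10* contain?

4

⟦which tilted⟧ = ⟦tilted⟧ = {x1, x2, x4, x5, x10, x11, x12, x13, x15}
⟦across from x10⟧ = {x : ⟨x, x10⟩ ∈ ⟦across from⟧} = {x1, x4, x7, x9, x10, x12, x13, x14}
⟦key⟧ = {x1, x2, x3, x4, x6, x7, x8, x9, x10, x13, x14, x15}
… ∩ ⟦which tilted⟧ = {x1, x2, x3, x4, x6, x7, x8, x9, x10, x13, x14, x15} ∩ {x1, x2, x4, x5, x10, x11, x12, x13, x15} = {x1, x2, x4, x10, x13, x15}
… ∩ ⟦across from x10⟧ = {x1, x2, x4, x10, x13, x15} ∩ {x1, x4, x7, x9, x10, x12, x13, x14} = {x1, x4, x10, x13}
… ∩ ⟦round⟧ = {x1, x4, x10, x13} ∩ {x1, x2, x3, x4, x7, x10, x13} = {x1, x4, x10, x13}
⟦round key which tilted across from x10⟧ = {x1, x4, x10, x13}, so the cardinality is 4.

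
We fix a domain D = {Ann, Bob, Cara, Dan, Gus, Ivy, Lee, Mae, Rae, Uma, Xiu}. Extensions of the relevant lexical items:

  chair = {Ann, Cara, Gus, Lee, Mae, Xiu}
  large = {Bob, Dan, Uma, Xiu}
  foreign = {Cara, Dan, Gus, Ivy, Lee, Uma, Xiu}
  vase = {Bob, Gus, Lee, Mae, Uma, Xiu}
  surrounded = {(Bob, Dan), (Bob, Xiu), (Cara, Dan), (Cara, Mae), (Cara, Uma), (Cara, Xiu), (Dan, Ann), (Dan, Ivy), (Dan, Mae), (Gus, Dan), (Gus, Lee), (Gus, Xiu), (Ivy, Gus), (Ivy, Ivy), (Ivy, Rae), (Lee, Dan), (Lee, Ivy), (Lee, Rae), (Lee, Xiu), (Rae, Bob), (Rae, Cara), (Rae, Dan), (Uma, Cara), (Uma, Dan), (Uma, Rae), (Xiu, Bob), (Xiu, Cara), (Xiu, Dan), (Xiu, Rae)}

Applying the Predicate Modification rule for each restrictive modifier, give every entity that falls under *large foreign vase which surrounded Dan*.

{Uma, Xiu}

⟦which surrounded Dan⟧ = {x : ⟨x, Dan⟩ ∈ ⟦surrounded⟧} = {Bob, Cara, Gus, Lee, Rae, Uma, Xiu}
⟦vase⟧ = {Bob, Gus, Lee, Mae, Uma, Xiu}
… ∩ ⟦which surrounded Dan⟧ = {Bob, Gus, Lee, Mae, Uma, Xiu} ∩ {Bob, Cara, Gus, Lee, Rae, Uma, Xiu} = {Bob, Gus, Lee, Uma, Xiu}
… ∩ ⟦large⟧ = {Bob, Gus, Lee, Uma, Xiu} ∩ {Bob, Dan, Uma, Xiu} = {Bob, Uma, Xiu}
… ∩ ⟦foreign⟧ = {Bob, Uma, Xiu} ∩ {Cara, Dan, Gus, Ivy, Lee, Uma, Xiu} = {Uma, Xiu}
So ⟦large foreign vase which surrounded Dan⟧ = {Uma, Xiu}.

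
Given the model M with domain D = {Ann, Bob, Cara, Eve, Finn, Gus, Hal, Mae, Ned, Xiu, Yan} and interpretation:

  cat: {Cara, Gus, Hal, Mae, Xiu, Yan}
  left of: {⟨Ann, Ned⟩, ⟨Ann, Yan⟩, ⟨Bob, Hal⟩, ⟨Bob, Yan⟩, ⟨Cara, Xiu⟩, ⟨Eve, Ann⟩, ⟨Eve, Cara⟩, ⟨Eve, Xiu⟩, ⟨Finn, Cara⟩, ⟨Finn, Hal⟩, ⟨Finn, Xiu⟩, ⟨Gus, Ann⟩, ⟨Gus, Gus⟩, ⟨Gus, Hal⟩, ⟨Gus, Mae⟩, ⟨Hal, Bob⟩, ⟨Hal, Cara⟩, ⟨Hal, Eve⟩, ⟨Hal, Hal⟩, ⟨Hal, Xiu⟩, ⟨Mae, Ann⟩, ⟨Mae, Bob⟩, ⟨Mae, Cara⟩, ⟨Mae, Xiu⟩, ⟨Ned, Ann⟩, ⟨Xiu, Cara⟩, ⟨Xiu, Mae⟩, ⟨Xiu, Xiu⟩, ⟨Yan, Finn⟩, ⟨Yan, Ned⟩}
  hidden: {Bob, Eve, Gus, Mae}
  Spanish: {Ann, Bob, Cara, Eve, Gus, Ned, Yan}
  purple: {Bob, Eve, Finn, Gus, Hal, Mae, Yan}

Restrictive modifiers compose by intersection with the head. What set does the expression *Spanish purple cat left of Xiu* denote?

{ }

⟦left of Xiu⟧ = {x : ⟨x, Xiu⟩ ∈ ⟦left of⟧} = {Cara, Eve, Finn, Hal, Mae, Xiu}
⟦cat⟧ = {Cara, Gus, Hal, Mae, Xiu, Yan}
… ∩ ⟦left of Xiu⟧ = {Cara, Gus, Hal, Mae, Xiu, Yan} ∩ {Cara, Eve, Finn, Hal, Mae, Xiu} = {Cara, Hal, Mae, Xiu}
… ∩ ⟦Spanish⟧ = {Cara, Hal, Mae, Xiu} ∩ {Ann, Bob, Cara, Eve, Gus, Ned, Yan} = {Cara}
… ∩ ⟦purple⟧ = {Cara} ∩ {Bob, Eve, Finn, Gus, Hal, Mae, Yan} = ∅
So ⟦Spanish purple cat left of Xiu⟧ = { }.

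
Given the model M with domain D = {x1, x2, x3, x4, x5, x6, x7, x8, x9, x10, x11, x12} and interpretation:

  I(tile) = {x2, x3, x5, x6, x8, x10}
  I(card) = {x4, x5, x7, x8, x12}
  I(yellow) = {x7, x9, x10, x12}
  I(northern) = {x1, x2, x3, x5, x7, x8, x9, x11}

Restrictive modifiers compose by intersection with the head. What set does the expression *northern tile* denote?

⟦tile⟧ = {x2, x3, x5, x6, x8, x10}
… ∩ ⟦northern⟧ = {x2, x3, x5, x6, x8, x10} ∩ {x1, x2, x3, x5, x7, x8, x9, x11} = {x2, x3, x5, x8}
So ⟦northern tile⟧ = {x2, x3, x5, x8}.

{x2, x3, x5, x8}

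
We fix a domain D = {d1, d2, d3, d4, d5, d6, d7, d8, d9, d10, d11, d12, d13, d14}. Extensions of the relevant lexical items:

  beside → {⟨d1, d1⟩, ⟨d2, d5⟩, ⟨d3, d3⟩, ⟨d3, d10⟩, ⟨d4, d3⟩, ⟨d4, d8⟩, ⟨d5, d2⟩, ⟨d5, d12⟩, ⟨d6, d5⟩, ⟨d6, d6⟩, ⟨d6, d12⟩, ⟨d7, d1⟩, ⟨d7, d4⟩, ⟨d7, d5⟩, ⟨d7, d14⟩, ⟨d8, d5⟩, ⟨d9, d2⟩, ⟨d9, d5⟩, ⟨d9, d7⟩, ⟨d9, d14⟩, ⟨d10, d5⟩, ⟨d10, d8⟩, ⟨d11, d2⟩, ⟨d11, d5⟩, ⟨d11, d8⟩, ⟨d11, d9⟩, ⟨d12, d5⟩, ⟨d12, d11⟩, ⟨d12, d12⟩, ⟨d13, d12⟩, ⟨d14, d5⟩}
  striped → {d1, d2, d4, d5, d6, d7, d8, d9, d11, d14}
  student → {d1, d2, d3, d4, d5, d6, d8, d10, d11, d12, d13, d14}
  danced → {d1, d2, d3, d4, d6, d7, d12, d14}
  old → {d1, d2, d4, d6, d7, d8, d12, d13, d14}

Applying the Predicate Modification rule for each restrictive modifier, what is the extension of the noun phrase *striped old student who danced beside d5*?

{d2, d6, d14}

⟦who danced⟧ = ⟦danced⟧ = {d1, d2, d3, d4, d6, d7, d12, d14}
⟦beside d5⟧ = {x : ⟨x, d5⟩ ∈ ⟦beside⟧} = {d2, d6, d7, d8, d9, d10, d11, d12, d14}
⟦student⟧ = {d1, d2, d3, d4, d5, d6, d8, d10, d11, d12, d13, d14}
… ∩ ⟦who danced⟧ = {d1, d2, d3, d4, d5, d6, d8, d10, d11, d12, d13, d14} ∩ {d1, d2, d3, d4, d6, d7, d12, d14} = {d1, d2, d3, d4, d6, d12, d14}
… ∩ ⟦beside d5⟧ = {d1, d2, d3, d4, d6, d12, d14} ∩ {d2, d6, d7, d8, d9, d10, d11, d12, d14} = {d2, d6, d12, d14}
… ∩ ⟦striped⟧ = {d2, d6, d12, d14} ∩ {d1, d2, d4, d5, d6, d7, d8, d9, d11, d14} = {d2, d6, d14}
… ∩ ⟦old⟧ = {d2, d6, d14} ∩ {d1, d2, d4, d6, d7, d8, d12, d13, d14} = {d2, d6, d14}
So ⟦striped old student who danced beside d5⟧ = {d2, d6, d14}.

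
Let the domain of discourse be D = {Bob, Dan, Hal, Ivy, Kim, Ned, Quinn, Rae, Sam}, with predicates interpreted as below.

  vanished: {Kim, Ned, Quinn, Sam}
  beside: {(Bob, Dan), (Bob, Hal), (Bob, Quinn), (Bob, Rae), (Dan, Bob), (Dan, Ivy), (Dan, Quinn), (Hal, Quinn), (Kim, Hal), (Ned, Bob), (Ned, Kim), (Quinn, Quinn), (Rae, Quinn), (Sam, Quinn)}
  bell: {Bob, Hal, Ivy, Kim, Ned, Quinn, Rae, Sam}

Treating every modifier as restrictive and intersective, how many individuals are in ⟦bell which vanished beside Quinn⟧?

2

⟦which vanished⟧ = ⟦vanished⟧ = {Kim, Ned, Quinn, Sam}
⟦beside Quinn⟧ = {x : ⟨x, Quinn⟩ ∈ ⟦beside⟧} = {Bob, Dan, Hal, Quinn, Rae, Sam}
⟦bell⟧ = {Bob, Hal, Ivy, Kim, Ned, Quinn, Rae, Sam}
… ∩ ⟦which vanished⟧ = {Bob, Hal, Ivy, Kim, Ned, Quinn, Rae, Sam} ∩ {Kim, Ned, Quinn, Sam} = {Kim, Ned, Quinn, Sam}
… ∩ ⟦beside Quinn⟧ = {Kim, Ned, Quinn, Sam} ∩ {Bob, Dan, Hal, Quinn, Rae, Sam} = {Quinn, Sam}
⟦bell which vanished beside Quinn⟧ = {Quinn, Sam}, so the cardinality is 2.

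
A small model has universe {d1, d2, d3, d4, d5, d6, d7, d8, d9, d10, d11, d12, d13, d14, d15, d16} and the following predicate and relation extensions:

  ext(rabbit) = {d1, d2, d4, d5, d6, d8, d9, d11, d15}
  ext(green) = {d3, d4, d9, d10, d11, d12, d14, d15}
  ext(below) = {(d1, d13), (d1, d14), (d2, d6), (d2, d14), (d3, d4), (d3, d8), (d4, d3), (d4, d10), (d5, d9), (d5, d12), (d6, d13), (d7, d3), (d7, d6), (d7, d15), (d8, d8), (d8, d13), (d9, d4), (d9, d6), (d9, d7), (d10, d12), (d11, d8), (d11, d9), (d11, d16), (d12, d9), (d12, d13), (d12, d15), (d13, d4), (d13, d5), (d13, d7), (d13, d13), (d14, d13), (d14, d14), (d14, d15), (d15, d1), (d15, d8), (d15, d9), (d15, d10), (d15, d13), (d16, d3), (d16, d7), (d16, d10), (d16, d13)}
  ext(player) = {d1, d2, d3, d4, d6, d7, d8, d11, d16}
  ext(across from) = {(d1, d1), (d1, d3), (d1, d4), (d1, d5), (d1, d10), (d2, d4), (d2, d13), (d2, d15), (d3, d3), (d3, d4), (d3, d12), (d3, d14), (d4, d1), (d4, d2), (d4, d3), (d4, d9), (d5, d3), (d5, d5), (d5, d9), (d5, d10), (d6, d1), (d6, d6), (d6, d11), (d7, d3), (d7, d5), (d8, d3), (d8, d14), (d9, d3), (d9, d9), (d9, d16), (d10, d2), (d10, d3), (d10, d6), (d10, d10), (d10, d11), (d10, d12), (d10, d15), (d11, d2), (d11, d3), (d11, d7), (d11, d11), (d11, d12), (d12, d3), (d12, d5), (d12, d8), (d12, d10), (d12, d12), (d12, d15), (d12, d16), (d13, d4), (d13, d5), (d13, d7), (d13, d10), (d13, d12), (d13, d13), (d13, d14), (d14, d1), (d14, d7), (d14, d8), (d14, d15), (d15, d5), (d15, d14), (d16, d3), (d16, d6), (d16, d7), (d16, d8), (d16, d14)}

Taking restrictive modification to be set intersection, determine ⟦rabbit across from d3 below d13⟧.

⟦across from d3⟧ = {x : ⟨x, d3⟩ ∈ ⟦across from⟧} = {d1, d3, d4, d5, d7, d8, d9, d10, d11, d12, d16}
⟦below d13⟧ = {x : ⟨x, d13⟩ ∈ ⟦below⟧} = {d1, d6, d8, d12, d13, d14, d15, d16}
⟦rabbit⟧ = {d1, d2, d4, d5, d6, d8, d9, d11, d15}
… ∩ ⟦across from d3⟧ = {d1, d2, d4, d5, d6, d8, d9, d11, d15} ∩ {d1, d3, d4, d5, d7, d8, d9, d10, d11, d12, d16} = {d1, d4, d5, d8, d9, d11}
… ∩ ⟦below d13⟧ = {d1, d4, d5, d8, d9, d11} ∩ {d1, d6, d8, d12, d13, d14, d15, d16} = {d1, d8}
So ⟦rabbit across from d3 below d13⟧ = {d1, d8}.

{d1, d8}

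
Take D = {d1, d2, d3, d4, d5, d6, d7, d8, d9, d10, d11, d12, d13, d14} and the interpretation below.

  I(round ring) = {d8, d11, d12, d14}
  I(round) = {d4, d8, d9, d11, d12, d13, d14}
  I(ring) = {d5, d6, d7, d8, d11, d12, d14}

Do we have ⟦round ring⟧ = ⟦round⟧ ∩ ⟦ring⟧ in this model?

yes

⟦round⟧ ∩ ⟦ring⟧ = {d4, d8, d9, d11, d12, d13, d14} ∩ {d5, d6, d7, d8, d11, d12, d14} = {d8, d11, d12, d14}
Observed ⟦round ring⟧ = {d8, d11, d12, d14}.
These coincide, so the modifier is intersective here.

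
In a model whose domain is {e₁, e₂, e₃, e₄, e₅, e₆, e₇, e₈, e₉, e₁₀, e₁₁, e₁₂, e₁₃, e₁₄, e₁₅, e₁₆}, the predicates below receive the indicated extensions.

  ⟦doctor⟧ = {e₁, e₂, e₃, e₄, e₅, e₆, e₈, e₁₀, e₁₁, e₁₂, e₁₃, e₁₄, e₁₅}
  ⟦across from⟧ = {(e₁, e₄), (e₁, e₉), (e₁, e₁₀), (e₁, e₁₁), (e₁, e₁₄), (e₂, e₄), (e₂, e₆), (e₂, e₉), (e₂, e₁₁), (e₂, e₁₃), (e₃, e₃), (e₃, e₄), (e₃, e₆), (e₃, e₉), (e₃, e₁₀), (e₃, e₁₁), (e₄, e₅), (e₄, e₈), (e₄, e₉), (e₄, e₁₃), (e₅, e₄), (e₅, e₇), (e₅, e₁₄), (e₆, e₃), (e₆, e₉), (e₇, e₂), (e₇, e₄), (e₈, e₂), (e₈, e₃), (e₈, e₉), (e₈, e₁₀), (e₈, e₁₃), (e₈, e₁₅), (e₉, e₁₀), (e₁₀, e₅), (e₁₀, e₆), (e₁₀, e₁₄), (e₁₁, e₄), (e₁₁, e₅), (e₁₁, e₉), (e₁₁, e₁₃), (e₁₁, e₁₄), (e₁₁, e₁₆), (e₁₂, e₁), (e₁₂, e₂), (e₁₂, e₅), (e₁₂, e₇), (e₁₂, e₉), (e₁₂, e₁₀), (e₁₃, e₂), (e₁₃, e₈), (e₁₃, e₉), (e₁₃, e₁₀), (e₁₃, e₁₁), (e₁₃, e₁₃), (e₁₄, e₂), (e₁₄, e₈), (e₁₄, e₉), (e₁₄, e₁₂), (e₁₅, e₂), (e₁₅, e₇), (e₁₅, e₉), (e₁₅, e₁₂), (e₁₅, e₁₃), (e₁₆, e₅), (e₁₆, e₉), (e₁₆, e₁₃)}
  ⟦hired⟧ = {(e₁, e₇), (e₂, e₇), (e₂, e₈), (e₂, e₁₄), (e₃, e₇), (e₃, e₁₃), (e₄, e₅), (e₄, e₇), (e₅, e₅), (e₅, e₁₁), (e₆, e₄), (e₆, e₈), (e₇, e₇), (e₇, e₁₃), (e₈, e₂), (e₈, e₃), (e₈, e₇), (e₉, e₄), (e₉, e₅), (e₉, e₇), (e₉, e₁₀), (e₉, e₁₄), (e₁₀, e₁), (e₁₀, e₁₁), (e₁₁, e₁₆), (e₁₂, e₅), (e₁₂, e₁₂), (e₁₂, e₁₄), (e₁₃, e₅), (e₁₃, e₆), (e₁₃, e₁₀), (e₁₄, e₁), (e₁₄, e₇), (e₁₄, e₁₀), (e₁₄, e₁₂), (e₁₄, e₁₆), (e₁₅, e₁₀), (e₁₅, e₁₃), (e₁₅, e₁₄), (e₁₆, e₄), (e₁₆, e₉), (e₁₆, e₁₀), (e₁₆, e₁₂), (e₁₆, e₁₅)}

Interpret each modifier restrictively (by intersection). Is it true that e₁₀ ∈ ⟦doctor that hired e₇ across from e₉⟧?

no

⟦that hired e₇⟧ = {x : ⟨x, e₇⟩ ∈ ⟦hired⟧} = {e₁, e₂, e₃, e₄, e₇, e₈, e₉, e₁₄}
⟦across from e₉⟧ = {x : ⟨x, e₉⟩ ∈ ⟦across from⟧} = {e₁, e₂, e₃, e₄, e₆, e₈, e₁₁, e₁₂, e₁₃, e₁₄, e₁₅, e₁₆}
⟦doctor⟧ = {e₁, e₂, e₃, e₄, e₅, e₆, e₈, e₁₀, e₁₁, e₁₂, e₁₃, e₁₄, e₁₅}
… ∩ ⟦that hired e₇⟧ = {e₁, e₂, e₃, e₄, e₅, e₆, e₈, e₁₀, e₁₁, e₁₂, e₁₃, e₁₄, e₁₅} ∩ {e₁, e₂, e₃, e₄, e₇, e₈, e₉, e₁₄} = {e₁, e₂, e₃, e₄, e₈, e₁₄}
… ∩ ⟦across from e₉⟧ = {e₁, e₂, e₃, e₄, e₈, e₁₄} ∩ {e₁, e₂, e₃, e₄, e₆, e₈, e₁₁, e₁₂, e₁₃, e₁₄, e₁₅, e₁₆} = {e₁, e₂, e₃, e₄, e₈, e₁₄}
⟦doctor that hired e₇ across from e₉⟧ = {e₁, e₂, e₃, e₄, e₈, e₁₄}; e₁₀ ∉ this set.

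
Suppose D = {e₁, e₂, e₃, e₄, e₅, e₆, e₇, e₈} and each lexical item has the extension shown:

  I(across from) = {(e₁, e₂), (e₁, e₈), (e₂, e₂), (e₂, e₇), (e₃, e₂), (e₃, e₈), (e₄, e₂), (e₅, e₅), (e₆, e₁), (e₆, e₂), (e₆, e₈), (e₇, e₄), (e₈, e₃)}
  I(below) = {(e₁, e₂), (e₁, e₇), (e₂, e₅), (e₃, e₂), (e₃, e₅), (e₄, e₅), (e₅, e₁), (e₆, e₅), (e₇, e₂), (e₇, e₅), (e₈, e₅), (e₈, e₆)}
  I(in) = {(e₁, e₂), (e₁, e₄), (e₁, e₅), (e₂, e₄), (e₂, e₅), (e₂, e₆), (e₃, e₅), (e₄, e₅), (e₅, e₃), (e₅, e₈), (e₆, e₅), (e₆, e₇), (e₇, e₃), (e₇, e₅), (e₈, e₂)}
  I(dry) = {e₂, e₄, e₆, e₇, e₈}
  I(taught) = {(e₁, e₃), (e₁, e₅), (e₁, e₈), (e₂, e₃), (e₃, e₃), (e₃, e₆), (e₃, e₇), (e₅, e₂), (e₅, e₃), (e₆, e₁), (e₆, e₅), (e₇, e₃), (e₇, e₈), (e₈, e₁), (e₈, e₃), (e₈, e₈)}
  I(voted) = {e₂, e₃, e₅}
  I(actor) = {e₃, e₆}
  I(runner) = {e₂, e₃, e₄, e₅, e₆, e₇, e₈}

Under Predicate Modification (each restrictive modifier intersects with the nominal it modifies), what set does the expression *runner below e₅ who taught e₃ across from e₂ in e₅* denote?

⟦below e₅⟧ = {x : ⟨x, e₅⟩ ∈ ⟦below⟧} = {e₂, e₃, e₄, e₆, e₇, e₈}
⟦who taught e₃⟧ = {x : ⟨x, e₃⟩ ∈ ⟦taught⟧} = {e₁, e₂, e₃, e₅, e₇, e₈}
⟦across from e₂⟧ = {x : ⟨x, e₂⟩ ∈ ⟦across from⟧} = {e₁, e₂, e₃, e₄, e₆}
⟦in e₅⟧ = {x : ⟨x, e₅⟩ ∈ ⟦in⟧} = {e₁, e₂, e₃, e₄, e₆, e₇}
⟦runner⟧ = {e₂, e₃, e₄, e₅, e₆, e₇, e₈}
… ∩ ⟦below e₅⟧ = {e₂, e₃, e₄, e₅, e₆, e₇, e₈} ∩ {e₂, e₃, e₄, e₆, e₇, e₈} = {e₂, e₃, e₄, e₆, e₇, e₈}
… ∩ ⟦who taught e₃⟧ = {e₂, e₃, e₄, e₆, e₇, e₈} ∩ {e₁, e₂, e₃, e₅, e₇, e₈} = {e₂, e₃, e₇, e₈}
… ∩ ⟦across from e₂⟧ = {e₂, e₃, e₇, e₈} ∩ {e₁, e₂, e₃, e₄, e₆} = {e₂, e₃}
… ∩ ⟦in e₅⟧ = {e₂, e₃} ∩ {e₁, e₂, e₃, e₄, e₆, e₇} = {e₂, e₃}
So ⟦runner below e₅ who taught e₃ across from e₂ in e₅⟧ = {e₂, e₃}.

{e₂, e₃}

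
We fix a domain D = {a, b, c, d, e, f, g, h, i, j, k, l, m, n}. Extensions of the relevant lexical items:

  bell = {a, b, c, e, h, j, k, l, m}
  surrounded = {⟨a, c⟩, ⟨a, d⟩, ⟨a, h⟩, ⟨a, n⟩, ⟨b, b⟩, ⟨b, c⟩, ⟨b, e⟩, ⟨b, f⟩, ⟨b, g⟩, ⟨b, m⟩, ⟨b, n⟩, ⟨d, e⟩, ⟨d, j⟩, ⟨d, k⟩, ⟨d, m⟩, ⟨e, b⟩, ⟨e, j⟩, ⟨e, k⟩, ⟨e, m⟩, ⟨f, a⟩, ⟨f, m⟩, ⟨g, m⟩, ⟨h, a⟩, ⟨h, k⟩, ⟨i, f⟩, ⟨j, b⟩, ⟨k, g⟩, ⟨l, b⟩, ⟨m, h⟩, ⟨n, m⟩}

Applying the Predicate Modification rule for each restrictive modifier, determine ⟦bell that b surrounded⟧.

⟦that b surrounded⟧ = {x : ⟨b, x⟩ ∈ ⟦surrounded⟧} = {b, c, e, f, g, m, n}
⟦bell⟧ = {a, b, c, e, h, j, k, l, m}
… ∩ ⟦that b surrounded⟧ = {a, b, c, e, h, j, k, l, m} ∩ {b, c, e, f, g, m, n} = {b, c, e, m}
So ⟦bell that b surrounded⟧ = {b, c, e, m}.

{b, c, e, m}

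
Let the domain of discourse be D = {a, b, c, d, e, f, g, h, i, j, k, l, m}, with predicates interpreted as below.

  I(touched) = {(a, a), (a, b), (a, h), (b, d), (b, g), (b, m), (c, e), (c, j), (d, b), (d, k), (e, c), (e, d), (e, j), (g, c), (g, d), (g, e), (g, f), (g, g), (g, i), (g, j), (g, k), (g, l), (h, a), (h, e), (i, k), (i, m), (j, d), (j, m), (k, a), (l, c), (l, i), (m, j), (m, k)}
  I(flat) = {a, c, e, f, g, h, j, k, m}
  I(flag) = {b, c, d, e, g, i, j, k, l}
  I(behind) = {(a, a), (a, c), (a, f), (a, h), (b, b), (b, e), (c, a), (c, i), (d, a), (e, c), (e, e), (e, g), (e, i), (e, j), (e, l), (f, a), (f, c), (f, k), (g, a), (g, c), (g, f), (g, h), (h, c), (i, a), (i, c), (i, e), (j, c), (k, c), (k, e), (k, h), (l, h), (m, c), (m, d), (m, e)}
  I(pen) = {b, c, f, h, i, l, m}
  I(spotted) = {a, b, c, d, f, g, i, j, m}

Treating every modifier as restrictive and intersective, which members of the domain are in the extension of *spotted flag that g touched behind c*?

{g, i, j}

⟦that g touched⟧ = {x : ⟨g, x⟩ ∈ ⟦touched⟧} = {c, d, e, f, g, i, j, k, l}
⟦behind c⟧ = {x : ⟨x, c⟩ ∈ ⟦behind⟧} = {a, e, f, g, h, i, j, k, m}
⟦flag⟧ = {b, c, d, e, g, i, j, k, l}
… ∩ ⟦that g touched⟧ = {b, c, d, e, g, i, j, k, l} ∩ {c, d, e, f, g, i, j, k, l} = {c, d, e, g, i, j, k, l}
… ∩ ⟦behind c⟧ = {c, d, e, g, i, j, k, l} ∩ {a, e, f, g, h, i, j, k, m} = {e, g, i, j, k}
… ∩ ⟦spotted⟧ = {e, g, i, j, k} ∩ {a, b, c, d, f, g, i, j, m} = {g, i, j}
So ⟦spotted flag that g touched behind c⟧ = {g, i, j}.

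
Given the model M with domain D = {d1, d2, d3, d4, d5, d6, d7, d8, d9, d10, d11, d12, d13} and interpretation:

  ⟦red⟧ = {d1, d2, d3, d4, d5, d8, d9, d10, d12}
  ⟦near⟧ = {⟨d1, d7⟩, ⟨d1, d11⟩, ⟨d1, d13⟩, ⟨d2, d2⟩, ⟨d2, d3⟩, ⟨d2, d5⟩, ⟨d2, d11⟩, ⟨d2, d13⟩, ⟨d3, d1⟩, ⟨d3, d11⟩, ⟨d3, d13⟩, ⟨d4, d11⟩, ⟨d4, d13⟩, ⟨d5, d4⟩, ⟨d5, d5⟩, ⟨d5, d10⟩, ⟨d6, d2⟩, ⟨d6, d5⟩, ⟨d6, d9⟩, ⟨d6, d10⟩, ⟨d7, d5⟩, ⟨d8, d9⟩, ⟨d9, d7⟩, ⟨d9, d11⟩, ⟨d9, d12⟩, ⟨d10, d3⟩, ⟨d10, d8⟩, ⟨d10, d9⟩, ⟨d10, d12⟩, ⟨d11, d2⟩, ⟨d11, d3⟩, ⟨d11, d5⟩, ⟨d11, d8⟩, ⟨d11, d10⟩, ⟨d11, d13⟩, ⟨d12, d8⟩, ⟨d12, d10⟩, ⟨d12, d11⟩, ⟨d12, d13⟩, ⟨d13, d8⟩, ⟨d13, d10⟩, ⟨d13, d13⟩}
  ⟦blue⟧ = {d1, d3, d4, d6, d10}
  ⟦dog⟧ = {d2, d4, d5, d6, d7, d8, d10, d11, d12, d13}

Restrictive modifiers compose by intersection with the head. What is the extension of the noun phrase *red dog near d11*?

{d2, d4, d12}

⟦near d11⟧ = {x : ⟨x, d11⟩ ∈ ⟦near⟧} = {d1, d2, d3, d4, d9, d12}
⟦dog⟧ = {d2, d4, d5, d6, d7, d8, d10, d11, d12, d13}
… ∩ ⟦near d11⟧ = {d2, d4, d5, d6, d7, d8, d10, d11, d12, d13} ∩ {d1, d2, d3, d4, d9, d12} = {d2, d4, d12}
… ∩ ⟦red⟧ = {d2, d4, d12} ∩ {d1, d2, d3, d4, d5, d8, d9, d10, d12} = {d2, d4, d12}
So ⟦red dog near d11⟧ = {d2, d4, d12}.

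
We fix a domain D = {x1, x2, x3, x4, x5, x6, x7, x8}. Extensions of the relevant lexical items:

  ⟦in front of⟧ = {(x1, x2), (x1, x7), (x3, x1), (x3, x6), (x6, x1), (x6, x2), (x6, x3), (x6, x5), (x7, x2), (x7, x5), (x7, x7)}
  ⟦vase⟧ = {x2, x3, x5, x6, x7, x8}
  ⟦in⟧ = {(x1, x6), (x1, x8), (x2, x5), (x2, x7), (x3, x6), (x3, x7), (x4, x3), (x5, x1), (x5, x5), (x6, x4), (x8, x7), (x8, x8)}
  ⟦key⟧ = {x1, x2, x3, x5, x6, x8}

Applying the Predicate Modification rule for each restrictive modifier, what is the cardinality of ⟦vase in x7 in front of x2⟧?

0

⟦in x7⟧ = {x : ⟨x, x7⟩ ∈ ⟦in⟧} = {x2, x3, x8}
⟦in front of x2⟧ = {x : ⟨x, x2⟩ ∈ ⟦in front of⟧} = {x1, x6, x7}
⟦vase⟧ = {x2, x3, x5, x6, x7, x8}
… ∩ ⟦in x7⟧ = {x2, x3, x5, x6, x7, x8} ∩ {x2, x3, x8} = {x2, x3, x8}
… ∩ ⟦in front of x2⟧ = {x2, x3, x8} ∩ {x1, x6, x7} = ∅
⟦vase in x7 in front of x2⟧ = ∅, so the cardinality is 0.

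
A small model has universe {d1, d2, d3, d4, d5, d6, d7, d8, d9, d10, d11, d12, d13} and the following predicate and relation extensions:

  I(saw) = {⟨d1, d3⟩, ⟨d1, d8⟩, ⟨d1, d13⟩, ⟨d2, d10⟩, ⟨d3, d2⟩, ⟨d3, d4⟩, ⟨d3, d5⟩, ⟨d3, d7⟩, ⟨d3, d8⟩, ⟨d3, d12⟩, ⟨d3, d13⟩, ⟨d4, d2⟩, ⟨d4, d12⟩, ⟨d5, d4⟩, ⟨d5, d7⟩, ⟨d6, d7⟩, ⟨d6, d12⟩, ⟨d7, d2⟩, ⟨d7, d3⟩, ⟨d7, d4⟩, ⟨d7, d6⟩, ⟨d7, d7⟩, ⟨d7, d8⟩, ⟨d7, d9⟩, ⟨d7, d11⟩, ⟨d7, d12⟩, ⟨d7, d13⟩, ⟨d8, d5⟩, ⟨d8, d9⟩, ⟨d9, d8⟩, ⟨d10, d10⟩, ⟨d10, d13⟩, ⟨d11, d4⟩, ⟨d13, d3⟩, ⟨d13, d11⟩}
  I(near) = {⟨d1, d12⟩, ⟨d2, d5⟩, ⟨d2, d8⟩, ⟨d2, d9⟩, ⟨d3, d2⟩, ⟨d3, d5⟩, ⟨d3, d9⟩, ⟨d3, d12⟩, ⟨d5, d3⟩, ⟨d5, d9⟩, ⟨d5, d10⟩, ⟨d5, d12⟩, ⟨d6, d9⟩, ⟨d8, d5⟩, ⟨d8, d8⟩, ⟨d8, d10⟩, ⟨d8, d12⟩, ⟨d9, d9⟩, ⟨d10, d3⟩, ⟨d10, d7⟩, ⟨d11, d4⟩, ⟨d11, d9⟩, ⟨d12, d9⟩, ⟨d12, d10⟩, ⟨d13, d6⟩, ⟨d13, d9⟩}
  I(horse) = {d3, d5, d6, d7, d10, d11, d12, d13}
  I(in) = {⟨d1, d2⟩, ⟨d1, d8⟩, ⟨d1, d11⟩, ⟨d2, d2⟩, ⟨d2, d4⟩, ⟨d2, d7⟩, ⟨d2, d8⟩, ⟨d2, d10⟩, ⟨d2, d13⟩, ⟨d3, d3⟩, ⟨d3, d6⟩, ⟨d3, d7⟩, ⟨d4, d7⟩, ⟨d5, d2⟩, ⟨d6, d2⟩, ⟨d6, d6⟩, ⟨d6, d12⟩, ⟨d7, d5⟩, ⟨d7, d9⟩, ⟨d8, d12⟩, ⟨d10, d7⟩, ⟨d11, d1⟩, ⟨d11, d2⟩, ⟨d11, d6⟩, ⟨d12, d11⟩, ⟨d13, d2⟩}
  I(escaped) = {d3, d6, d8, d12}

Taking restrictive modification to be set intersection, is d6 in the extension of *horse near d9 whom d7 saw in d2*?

⟦near d9⟧ = {x : ⟨x, d9⟩ ∈ ⟦near⟧} = {d2, d3, d5, d6, d9, d11, d12, d13}
⟦whom d7 saw⟧ = {x : ⟨d7, x⟩ ∈ ⟦saw⟧} = {d2, d3, d4, d6, d7, d8, d9, d11, d12, d13}
⟦in d2⟧ = {x : ⟨x, d2⟩ ∈ ⟦in⟧} = {d1, d2, d5, d6, d11, d13}
⟦horse⟧ = {d3, d5, d6, d7, d10, d11, d12, d13}
… ∩ ⟦near d9⟧ = {d3, d5, d6, d7, d10, d11, d12, d13} ∩ {d2, d3, d5, d6, d9, d11, d12, d13} = {d3, d5, d6, d11, d12, d13}
… ∩ ⟦whom d7 saw⟧ = {d3, d5, d6, d11, d12, d13} ∩ {d2, d3, d4, d6, d7, d8, d9, d11, d12, d13} = {d3, d6, d11, d12, d13}
… ∩ ⟦in d2⟧ = {d3, d6, d11, d12, d13} ∩ {d1, d2, d5, d6, d11, d13} = {d6, d11, d13}
⟦horse near d9 whom d7 saw in d2⟧ = {d6, d11, d13}; d6 ∈ this set.

yes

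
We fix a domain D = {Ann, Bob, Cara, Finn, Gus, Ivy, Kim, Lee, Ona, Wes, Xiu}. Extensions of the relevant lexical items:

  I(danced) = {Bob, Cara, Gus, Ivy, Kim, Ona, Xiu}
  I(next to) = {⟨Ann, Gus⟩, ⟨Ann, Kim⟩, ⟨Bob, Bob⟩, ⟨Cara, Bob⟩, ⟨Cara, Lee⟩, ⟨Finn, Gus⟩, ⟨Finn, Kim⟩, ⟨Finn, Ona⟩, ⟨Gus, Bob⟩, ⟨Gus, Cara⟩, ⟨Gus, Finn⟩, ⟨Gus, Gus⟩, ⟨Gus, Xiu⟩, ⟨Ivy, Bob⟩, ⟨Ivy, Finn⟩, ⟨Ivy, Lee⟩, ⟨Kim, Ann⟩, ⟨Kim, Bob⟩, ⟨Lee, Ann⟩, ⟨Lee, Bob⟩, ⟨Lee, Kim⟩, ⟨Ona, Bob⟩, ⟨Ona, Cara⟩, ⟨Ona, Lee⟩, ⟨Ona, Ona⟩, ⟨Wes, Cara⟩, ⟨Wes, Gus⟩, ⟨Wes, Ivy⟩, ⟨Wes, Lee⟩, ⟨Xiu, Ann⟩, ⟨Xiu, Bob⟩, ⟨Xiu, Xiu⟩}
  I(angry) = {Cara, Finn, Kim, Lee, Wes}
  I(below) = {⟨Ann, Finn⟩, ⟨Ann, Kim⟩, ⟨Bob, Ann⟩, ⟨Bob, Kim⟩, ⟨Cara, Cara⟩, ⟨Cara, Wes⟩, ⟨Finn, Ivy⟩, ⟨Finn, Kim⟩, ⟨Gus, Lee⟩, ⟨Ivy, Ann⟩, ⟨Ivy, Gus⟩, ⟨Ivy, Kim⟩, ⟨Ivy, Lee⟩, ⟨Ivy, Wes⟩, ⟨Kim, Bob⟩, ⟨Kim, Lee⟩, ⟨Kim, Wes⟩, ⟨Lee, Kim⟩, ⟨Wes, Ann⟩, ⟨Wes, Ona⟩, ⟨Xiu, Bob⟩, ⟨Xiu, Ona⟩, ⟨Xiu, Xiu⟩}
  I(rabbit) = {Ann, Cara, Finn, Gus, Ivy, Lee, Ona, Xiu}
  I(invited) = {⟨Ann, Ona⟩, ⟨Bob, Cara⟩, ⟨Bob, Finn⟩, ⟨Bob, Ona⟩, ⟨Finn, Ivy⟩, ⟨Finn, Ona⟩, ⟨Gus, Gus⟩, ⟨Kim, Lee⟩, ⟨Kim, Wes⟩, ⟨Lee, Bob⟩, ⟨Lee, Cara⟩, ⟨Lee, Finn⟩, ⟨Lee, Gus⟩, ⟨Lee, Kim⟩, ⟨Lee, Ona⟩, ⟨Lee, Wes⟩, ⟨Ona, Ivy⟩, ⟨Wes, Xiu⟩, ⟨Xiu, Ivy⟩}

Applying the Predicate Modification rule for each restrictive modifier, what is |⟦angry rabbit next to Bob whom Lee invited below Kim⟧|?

⟦next to Bob⟧ = {x : ⟨x, Bob⟩ ∈ ⟦next to⟧} = {Bob, Cara, Gus, Ivy, Kim, Lee, Ona, Xiu}
⟦whom Lee invited⟧ = {x : ⟨Lee, x⟩ ∈ ⟦invited⟧} = {Bob, Cara, Finn, Gus, Kim, Ona, Wes}
⟦below Kim⟧ = {x : ⟨x, Kim⟩ ∈ ⟦below⟧} = {Ann, Bob, Finn, Ivy, Lee}
⟦rabbit⟧ = {Ann, Cara, Finn, Gus, Ivy, Lee, Ona, Xiu}
… ∩ ⟦next to Bob⟧ = {Ann, Cara, Finn, Gus, Ivy, Lee, Ona, Xiu} ∩ {Bob, Cara, Gus, Ivy, Kim, Lee, Ona, Xiu} = {Cara, Gus, Ivy, Lee, Ona, Xiu}
… ∩ ⟦whom Lee invited⟧ = {Cara, Gus, Ivy, Lee, Ona, Xiu} ∩ {Bob, Cara, Finn, Gus, Kim, Ona, Wes} = {Cara, Gus, Ona}
… ∩ ⟦below Kim⟧ = {Cara, Gus, Ona} ∩ {Ann, Bob, Finn, Ivy, Lee} = ∅
… ∩ ⟦angry⟧ = ∅ ∩ {Cara, Finn, Kim, Lee, Wes} = ∅
⟦angry rabbit next to Bob whom Lee invited below Kim⟧ = ∅, so the cardinality is 0.

0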